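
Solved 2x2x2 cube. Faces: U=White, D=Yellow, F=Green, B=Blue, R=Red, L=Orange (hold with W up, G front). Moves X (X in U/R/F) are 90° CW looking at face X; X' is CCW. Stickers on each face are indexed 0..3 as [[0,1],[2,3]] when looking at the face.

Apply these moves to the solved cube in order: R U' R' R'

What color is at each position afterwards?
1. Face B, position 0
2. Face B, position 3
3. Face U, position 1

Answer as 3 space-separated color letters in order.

After move 1 (R): R=RRRR U=WGWG F=GYGY D=YBYB B=WBWB
After move 2 (U'): U=GGWW F=OOGY R=GYRR B=RRWB L=WBOO
After move 3 (R'): R=YRGR U=GWWR F=OGGW D=YOYY B=BRBB
After move 4 (R'): R=RRYG U=GBWB F=OWGR D=YGYW B=YROB
Query 1: B[0] = Y
Query 2: B[3] = B
Query 3: U[1] = B

Answer: Y B B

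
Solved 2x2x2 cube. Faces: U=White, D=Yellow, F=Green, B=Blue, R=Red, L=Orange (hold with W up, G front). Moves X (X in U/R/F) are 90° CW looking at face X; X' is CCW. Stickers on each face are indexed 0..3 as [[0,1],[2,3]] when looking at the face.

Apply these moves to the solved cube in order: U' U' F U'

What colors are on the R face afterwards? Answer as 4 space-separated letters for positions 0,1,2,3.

After move 1 (U'): U=WWWW F=OOGG R=GGRR B=RRBB L=BBOO
After move 2 (U'): U=WWWW F=BBGG R=OORR B=GGBB L=RROO
After move 3 (F): F=GBGB U=WWOR R=WOWR D=ROYY L=RYOY
After move 4 (U'): U=WRWO F=RYGB R=GBWR B=WOBB L=GGOY
Query: R face = GBWR

Answer: G B W R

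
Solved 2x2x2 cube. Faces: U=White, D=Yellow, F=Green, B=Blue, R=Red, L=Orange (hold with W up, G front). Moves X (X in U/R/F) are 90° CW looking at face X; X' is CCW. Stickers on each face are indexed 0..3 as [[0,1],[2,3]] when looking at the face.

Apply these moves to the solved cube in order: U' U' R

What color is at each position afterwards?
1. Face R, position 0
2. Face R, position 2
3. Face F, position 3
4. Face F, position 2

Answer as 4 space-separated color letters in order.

After move 1 (U'): U=WWWW F=OOGG R=GGRR B=RRBB L=BBOO
After move 2 (U'): U=WWWW F=BBGG R=OORR B=GGBB L=RROO
After move 3 (R): R=RORO U=WBWG F=BYGY D=YBYG B=WGWB
Query 1: R[0] = R
Query 2: R[2] = R
Query 3: F[3] = Y
Query 4: F[2] = G

Answer: R R Y G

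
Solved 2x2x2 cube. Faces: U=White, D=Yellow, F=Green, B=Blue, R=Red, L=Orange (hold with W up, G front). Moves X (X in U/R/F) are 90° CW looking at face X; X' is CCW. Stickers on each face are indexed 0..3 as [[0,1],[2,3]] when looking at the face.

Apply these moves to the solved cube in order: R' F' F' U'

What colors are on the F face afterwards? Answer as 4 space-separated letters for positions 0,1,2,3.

Answer: O R W G

Derivation:
After move 1 (R'): R=RRRR U=WBWB F=GWGW D=YGYG B=YBYB
After move 2 (F'): F=WWGG U=WBRR R=GRYR D=OOYG L=OBOW
After move 3 (F'): F=WGWG U=WBGY R=OROR D=BWYG L=OROR
After move 4 (U'): U=BYWG F=ORWG R=WGOR B=ORYB L=YBOR
Query: F face = ORWG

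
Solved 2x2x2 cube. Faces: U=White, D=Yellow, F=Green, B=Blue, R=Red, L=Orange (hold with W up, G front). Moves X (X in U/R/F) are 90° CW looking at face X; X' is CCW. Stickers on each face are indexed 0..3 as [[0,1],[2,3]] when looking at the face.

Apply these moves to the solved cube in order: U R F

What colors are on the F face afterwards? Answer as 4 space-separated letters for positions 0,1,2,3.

After move 1 (U): U=WWWW F=RRGG R=BBRR B=OOBB L=GGOO
After move 2 (R): R=RBRB U=WRWG F=RYGY D=YBYO B=WOWB
After move 3 (F): F=GRYY U=WROG R=WBGB D=RRYO L=GYOB
Query: F face = GRYY

Answer: G R Y Y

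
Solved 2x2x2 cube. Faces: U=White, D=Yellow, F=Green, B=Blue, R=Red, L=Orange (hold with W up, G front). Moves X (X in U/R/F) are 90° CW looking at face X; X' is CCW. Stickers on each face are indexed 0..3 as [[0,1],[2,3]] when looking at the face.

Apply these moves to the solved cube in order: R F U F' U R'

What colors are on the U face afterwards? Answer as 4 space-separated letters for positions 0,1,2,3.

After move 1 (R): R=RRRR U=WGWG F=GYGY D=YBYB B=WBWB
After move 2 (F): F=GGYY U=WGOO R=WRGR D=RRYB L=OYOB
After move 3 (U): U=OWOG F=WRYY R=WBGR B=OYWB L=GGOB
After move 4 (F'): F=RYWY U=OWWG R=RBRR D=GBYB L=GGOO
After move 5 (U): U=WOGW F=RBWY R=OYRR B=GGWB L=RYOO
After move 6 (R'): R=YROR U=WWGG F=ROWW D=GBYY B=BGBB
Query: U face = WWGG

Answer: W W G G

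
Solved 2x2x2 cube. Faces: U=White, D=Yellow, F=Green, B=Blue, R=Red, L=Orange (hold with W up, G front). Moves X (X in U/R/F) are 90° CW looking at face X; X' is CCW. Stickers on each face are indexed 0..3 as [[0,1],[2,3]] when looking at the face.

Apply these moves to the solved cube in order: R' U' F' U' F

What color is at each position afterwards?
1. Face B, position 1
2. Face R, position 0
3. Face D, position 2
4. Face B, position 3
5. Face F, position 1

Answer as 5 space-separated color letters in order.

Answer: W B Y B Y

Derivation:
After move 1 (R'): R=RRRR U=WBWB F=GWGW D=YGYG B=YBYB
After move 2 (U'): U=BBWW F=OOGW R=GWRR B=RRYB L=YBOO
After move 3 (F'): F=OWOG U=BBGR R=GWYR D=BOYG L=YWOW
After move 4 (U'): U=BRBG F=YWOG R=OWYR B=GWYB L=RROW
After move 5 (F): F=OYGW U=BRWR R=BWGR D=YOYG L=RBOO
Query 1: B[1] = W
Query 2: R[0] = B
Query 3: D[2] = Y
Query 4: B[3] = B
Query 5: F[1] = Y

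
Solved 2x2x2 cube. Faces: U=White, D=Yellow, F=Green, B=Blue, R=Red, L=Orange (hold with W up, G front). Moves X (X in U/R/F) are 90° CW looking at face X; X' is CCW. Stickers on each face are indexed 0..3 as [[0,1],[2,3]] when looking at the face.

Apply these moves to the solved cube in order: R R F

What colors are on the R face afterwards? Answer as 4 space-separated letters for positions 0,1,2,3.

Answer: W R Y R

Derivation:
After move 1 (R): R=RRRR U=WGWG F=GYGY D=YBYB B=WBWB
After move 2 (R): R=RRRR U=WYWY F=GBGB D=YWYW B=GBGB
After move 3 (F): F=GGBB U=WYOO R=WRYR D=RRYW L=OYOW
Query: R face = WRYR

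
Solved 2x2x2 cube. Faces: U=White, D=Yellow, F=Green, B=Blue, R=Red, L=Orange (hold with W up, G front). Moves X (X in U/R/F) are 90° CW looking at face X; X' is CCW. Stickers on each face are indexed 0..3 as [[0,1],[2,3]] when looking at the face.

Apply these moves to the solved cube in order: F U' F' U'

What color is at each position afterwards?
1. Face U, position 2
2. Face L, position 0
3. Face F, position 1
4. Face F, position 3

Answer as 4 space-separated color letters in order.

Answer: W W O G

Derivation:
After move 1 (F): F=GGGG U=WWOO R=WRWR D=RRYY L=OYOY
After move 2 (U'): U=WOWO F=OYGG R=GGWR B=WRBB L=BBOY
After move 3 (F'): F=YGOG U=WOGW R=RGRR D=BYYY L=BOOW
After move 4 (U'): U=OWWG F=BOOG R=YGRR B=RGBB L=WROW
Query 1: U[2] = W
Query 2: L[0] = W
Query 3: F[1] = O
Query 4: F[3] = G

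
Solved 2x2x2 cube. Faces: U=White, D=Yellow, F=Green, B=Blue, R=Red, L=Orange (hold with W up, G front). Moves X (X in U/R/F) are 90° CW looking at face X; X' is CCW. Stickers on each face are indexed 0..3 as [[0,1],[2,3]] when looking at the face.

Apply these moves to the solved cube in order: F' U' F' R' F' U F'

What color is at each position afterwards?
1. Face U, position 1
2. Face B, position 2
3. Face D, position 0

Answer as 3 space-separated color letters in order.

After move 1 (F'): F=GGGG U=WWRR R=YRYR D=OOYY L=OWOW
After move 2 (U'): U=WRWR F=OWGG R=GGYR B=YRBB L=BBOW
After move 3 (F'): F=WGOG U=WRGY R=OGOR D=BWYY L=BROW
After move 4 (R'): R=GROO U=WBGY F=WROY D=BGYG B=YRWB
After move 5 (F'): F=RYWO U=WBGO R=GRBO D=RWYG L=BYOG
After move 6 (U): U=GWOB F=GRWO R=YRBO B=BYWB L=RYOG
After move 7 (F'): F=ROGW U=GWYB R=WRRO D=YGYG L=RBOO
Query 1: U[1] = W
Query 2: B[2] = W
Query 3: D[0] = Y

Answer: W W Y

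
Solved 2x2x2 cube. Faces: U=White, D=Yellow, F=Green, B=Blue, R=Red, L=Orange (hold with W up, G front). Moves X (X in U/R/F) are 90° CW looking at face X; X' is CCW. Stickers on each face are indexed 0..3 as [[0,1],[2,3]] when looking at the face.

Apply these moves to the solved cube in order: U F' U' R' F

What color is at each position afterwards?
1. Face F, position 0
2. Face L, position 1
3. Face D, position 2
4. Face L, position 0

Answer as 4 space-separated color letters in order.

Answer: R G Y O

Derivation:
After move 1 (U): U=WWWW F=RRGG R=BBRR B=OOBB L=GGOO
After move 2 (F'): F=RGRG U=WWBR R=YBYR D=GOYY L=GWOW
After move 3 (U'): U=WRWB F=GWRG R=RGYR B=YBBB L=OOOW
After move 4 (R'): R=GRRY U=WBWY F=GRRB D=GWYG B=YBOB
After move 5 (F): F=RGBR U=WBWO R=WRYY D=RGYG L=OGOW
Query 1: F[0] = R
Query 2: L[1] = G
Query 3: D[2] = Y
Query 4: L[0] = O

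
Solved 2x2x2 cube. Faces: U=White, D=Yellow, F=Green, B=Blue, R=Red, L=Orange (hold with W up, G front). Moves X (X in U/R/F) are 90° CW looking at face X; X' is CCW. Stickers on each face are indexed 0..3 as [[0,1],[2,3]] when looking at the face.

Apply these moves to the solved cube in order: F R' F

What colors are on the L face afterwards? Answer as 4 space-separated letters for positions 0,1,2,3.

Answer: O R O G

Derivation:
After move 1 (F): F=GGGG U=WWOO R=WRWR D=RRYY L=OYOY
After move 2 (R'): R=RRWW U=WBOB F=GWGO D=RGYG B=YBRB
After move 3 (F): F=GGOW U=WBYY R=ORBW D=WRYG L=OROG
Query: L face = OROG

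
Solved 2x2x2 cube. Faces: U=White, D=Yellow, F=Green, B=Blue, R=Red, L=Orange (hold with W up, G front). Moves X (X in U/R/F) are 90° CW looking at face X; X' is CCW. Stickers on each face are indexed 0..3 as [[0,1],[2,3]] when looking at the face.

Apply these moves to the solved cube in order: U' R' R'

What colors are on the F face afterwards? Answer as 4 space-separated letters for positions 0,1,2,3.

Answer: O B G R

Derivation:
After move 1 (U'): U=WWWW F=OOGG R=GGRR B=RRBB L=BBOO
After move 2 (R'): R=GRGR U=WBWR F=OWGW D=YOYG B=YRYB
After move 3 (R'): R=RRGG U=WYWY F=OBGR D=YWYW B=GROB
Query: F face = OBGR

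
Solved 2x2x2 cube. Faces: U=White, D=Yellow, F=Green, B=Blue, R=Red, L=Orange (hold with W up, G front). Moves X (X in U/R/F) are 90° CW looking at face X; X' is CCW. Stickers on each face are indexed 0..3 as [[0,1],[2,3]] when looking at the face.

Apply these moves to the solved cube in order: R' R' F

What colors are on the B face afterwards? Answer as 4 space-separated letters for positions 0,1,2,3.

After move 1 (R'): R=RRRR U=WBWB F=GWGW D=YGYG B=YBYB
After move 2 (R'): R=RRRR U=WYWY F=GBGB D=YWYW B=GBGB
After move 3 (F): F=GGBB U=WYOO R=WRYR D=RRYW L=OYOW
Query: B face = GBGB

Answer: G B G B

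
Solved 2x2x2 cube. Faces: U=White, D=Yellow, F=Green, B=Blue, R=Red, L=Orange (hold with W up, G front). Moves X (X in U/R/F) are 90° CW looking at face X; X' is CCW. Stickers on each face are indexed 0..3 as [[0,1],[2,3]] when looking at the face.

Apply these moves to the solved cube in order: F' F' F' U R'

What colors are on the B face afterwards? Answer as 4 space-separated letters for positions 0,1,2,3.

Answer: Y Y R B

Derivation:
After move 1 (F'): F=GGGG U=WWRR R=YRYR D=OOYY L=OWOW
After move 2 (F'): F=GGGG U=WWYY R=OROR D=WWYY L=OROR
After move 3 (F'): F=GGGG U=WWOO R=WRWR D=RRYY L=OYOY
After move 4 (U): U=OWOW F=WRGG R=BBWR B=OYBB L=GGOY
After move 5 (R'): R=BRBW U=OBOO F=WWGW D=RRYG B=YYRB
Query: B face = YYRB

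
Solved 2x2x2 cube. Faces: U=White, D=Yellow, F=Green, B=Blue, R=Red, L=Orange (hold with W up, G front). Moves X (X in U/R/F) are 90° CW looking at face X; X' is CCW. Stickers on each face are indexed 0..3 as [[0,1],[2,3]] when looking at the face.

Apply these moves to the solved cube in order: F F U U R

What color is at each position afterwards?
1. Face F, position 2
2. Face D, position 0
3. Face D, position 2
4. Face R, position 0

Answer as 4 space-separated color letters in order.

After move 1 (F): F=GGGG U=WWOO R=WRWR D=RRYY L=OYOY
After move 2 (F): F=GGGG U=WWYY R=OROR D=WWYY L=OROR
After move 3 (U): U=YWYW F=ORGG R=BBOR B=ORBB L=GGOR
After move 4 (U): U=YYWW F=BBGG R=OROR B=GGBB L=OROR
After move 5 (R): R=OORR U=YBWG F=BWGY D=WBYG B=WGYB
Query 1: F[2] = G
Query 2: D[0] = W
Query 3: D[2] = Y
Query 4: R[0] = O

Answer: G W Y O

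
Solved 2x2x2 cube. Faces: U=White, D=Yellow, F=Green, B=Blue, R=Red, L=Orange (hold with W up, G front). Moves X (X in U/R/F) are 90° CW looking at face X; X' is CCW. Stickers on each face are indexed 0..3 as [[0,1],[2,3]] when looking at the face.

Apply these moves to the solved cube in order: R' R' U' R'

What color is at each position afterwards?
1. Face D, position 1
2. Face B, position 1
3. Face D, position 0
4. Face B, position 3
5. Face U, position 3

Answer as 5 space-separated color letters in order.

After move 1 (R'): R=RRRR U=WBWB F=GWGW D=YGYG B=YBYB
After move 2 (R'): R=RRRR U=WYWY F=GBGB D=YWYW B=GBGB
After move 3 (U'): U=YYWW F=OOGB R=GBRR B=RRGB L=GBOO
After move 4 (R'): R=BRGR U=YGWR F=OYGW D=YOYB B=WRWB
Query 1: D[1] = O
Query 2: B[1] = R
Query 3: D[0] = Y
Query 4: B[3] = B
Query 5: U[3] = R

Answer: O R Y B R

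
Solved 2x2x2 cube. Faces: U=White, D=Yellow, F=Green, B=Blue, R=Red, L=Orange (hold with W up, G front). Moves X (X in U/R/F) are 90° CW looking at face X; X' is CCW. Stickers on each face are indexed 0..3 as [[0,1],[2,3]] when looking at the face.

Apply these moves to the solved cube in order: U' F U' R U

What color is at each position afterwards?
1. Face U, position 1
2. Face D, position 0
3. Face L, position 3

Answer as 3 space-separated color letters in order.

After move 1 (U'): U=WWWW F=OOGG R=GGRR B=RRBB L=BBOO
After move 2 (F): F=GOGO U=WWOB R=WGWR D=RGYY L=BYOY
After move 3 (U'): U=WBWO F=BYGO R=GOWR B=WGBB L=RROY
After move 4 (R): R=WGRO U=WYWO F=BGGY D=RBYW B=OGBB
After move 5 (U): U=WWOY F=WGGY R=OGRO B=RRBB L=BGOY
Query 1: U[1] = W
Query 2: D[0] = R
Query 3: L[3] = Y

Answer: W R Y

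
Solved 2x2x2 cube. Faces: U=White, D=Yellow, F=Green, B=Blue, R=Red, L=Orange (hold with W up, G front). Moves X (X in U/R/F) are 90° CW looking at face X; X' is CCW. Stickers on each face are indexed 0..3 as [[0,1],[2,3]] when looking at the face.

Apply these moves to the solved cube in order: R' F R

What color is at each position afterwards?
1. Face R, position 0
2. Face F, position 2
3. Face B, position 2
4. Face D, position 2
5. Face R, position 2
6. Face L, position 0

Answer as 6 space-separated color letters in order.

After move 1 (R'): R=RRRR U=WBWB F=GWGW D=YGYG B=YBYB
After move 2 (F): F=GGWW U=WBOO R=WRBR D=RRYG L=OYOG
After move 3 (R): R=BWRR U=WGOW F=GRWG D=RYYY B=OBBB
Query 1: R[0] = B
Query 2: F[2] = W
Query 3: B[2] = B
Query 4: D[2] = Y
Query 5: R[2] = R
Query 6: L[0] = O

Answer: B W B Y R O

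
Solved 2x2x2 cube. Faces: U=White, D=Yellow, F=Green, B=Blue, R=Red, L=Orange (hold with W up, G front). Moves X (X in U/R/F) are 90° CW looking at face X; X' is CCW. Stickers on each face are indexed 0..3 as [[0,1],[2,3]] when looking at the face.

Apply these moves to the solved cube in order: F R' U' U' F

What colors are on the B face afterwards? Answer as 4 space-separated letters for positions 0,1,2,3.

After move 1 (F): F=GGGG U=WWOO R=WRWR D=RRYY L=OYOY
After move 2 (R'): R=RRWW U=WBOB F=GWGO D=RGYG B=YBRB
After move 3 (U'): U=BBWO F=OYGO R=GWWW B=RRRB L=YBOY
After move 4 (U'): U=BOBW F=YBGO R=OYWW B=GWRB L=RROY
After move 5 (F): F=GYOB U=BOYR R=BYWW D=WOYG L=RROG
Query: B face = GWRB

Answer: G W R B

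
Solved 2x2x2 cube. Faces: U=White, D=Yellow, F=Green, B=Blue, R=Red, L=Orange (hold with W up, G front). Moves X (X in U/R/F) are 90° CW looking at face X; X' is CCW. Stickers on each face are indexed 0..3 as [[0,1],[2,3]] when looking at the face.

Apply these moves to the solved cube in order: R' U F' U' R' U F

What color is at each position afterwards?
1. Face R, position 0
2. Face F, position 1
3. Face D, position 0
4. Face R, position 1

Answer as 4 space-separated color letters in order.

Answer: G W R B

Derivation:
After move 1 (R'): R=RRRR U=WBWB F=GWGW D=YGYG B=YBYB
After move 2 (U): U=WWBB F=RRGW R=YBRR B=OOYB L=GWOO
After move 3 (F'): F=RWRG U=WWYR R=GBYR D=WOYG L=GBOB
After move 4 (U'): U=WRWY F=GBRG R=RWYR B=GBYB L=OOOB
After move 5 (R'): R=WRRY U=WYWG F=GRRY D=WBYG B=GBOB
After move 6 (U): U=WWGY F=WRRY R=GBRY B=OOOB L=GROB
After move 7 (F): F=RWYR U=WWBR R=GBYY D=RGYG L=GWOB
Query 1: R[0] = G
Query 2: F[1] = W
Query 3: D[0] = R
Query 4: R[1] = B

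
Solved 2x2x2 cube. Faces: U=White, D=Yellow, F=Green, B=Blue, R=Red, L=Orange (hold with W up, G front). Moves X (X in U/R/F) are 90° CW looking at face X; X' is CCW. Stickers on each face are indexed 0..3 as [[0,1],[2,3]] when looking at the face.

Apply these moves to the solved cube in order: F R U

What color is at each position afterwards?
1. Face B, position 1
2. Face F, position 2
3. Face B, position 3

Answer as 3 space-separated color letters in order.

Answer: Y G B

Derivation:
After move 1 (F): F=GGGG U=WWOO R=WRWR D=RRYY L=OYOY
After move 2 (R): R=WWRR U=WGOG F=GRGY D=RBYB B=OBWB
After move 3 (U): U=OWGG F=WWGY R=OBRR B=OYWB L=GROY
Query 1: B[1] = Y
Query 2: F[2] = G
Query 3: B[3] = B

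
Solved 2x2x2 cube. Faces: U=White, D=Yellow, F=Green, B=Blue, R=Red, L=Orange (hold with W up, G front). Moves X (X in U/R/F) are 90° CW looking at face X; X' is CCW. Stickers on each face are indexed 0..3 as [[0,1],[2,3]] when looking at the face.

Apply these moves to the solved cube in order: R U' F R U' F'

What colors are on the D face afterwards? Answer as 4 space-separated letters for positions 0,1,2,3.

Answer: R B Y R

Derivation:
After move 1 (R): R=RRRR U=WGWG F=GYGY D=YBYB B=WBWB
After move 2 (U'): U=GGWW F=OOGY R=GYRR B=RRWB L=WBOO
After move 3 (F): F=GOYO U=GGOB R=WYWR D=RGYB L=WYOB
After move 4 (R): R=WWRY U=GOOO F=GGYB D=RWYR B=BRGB
After move 5 (U'): U=OOGO F=WYYB R=GGRY B=WWGB L=BROB
After move 6 (F'): F=YBWY U=OOGR R=WGRY D=RBYR L=BOOG
Query: D face = RBYR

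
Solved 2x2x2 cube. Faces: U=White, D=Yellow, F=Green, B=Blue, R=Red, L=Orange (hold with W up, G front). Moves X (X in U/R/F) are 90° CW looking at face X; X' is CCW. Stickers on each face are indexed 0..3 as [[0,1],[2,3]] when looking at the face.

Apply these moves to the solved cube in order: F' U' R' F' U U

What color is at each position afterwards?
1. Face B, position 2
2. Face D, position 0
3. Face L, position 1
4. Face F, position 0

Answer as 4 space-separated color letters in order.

After move 1 (F'): F=GGGG U=WWRR R=YRYR D=OOYY L=OWOW
After move 2 (U'): U=WRWR F=OWGG R=GGYR B=YRBB L=BBOW
After move 3 (R'): R=GRGY U=WBWY F=ORGR D=OWYG B=YROB
After move 4 (F'): F=RROG U=WBGG R=WROY D=BWYG L=BYOW
After move 5 (U): U=GWGB F=WROG R=YROY B=BYOB L=RROW
After move 6 (U): U=GGBW F=YROG R=BYOY B=RROB L=WROW
Query 1: B[2] = O
Query 2: D[0] = B
Query 3: L[1] = R
Query 4: F[0] = Y

Answer: O B R Y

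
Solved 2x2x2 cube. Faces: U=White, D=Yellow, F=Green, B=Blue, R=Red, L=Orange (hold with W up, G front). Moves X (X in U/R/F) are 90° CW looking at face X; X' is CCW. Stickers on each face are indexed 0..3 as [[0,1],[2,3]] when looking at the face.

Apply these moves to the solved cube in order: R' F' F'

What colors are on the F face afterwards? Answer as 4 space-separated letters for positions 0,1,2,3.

Answer: W G W G

Derivation:
After move 1 (R'): R=RRRR U=WBWB F=GWGW D=YGYG B=YBYB
After move 2 (F'): F=WWGG U=WBRR R=GRYR D=OOYG L=OBOW
After move 3 (F'): F=WGWG U=WBGY R=OROR D=BWYG L=OROR
Query: F face = WGWG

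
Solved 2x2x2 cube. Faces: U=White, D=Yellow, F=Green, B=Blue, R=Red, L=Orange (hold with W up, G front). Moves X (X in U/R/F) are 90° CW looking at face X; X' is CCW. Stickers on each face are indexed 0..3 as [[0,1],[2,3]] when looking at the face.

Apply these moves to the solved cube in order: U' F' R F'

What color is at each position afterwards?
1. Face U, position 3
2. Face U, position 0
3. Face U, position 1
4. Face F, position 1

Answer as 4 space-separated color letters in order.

After move 1 (U'): U=WWWW F=OOGG R=GGRR B=RRBB L=BBOO
After move 2 (F'): F=OGOG U=WWGR R=YGYR D=BOYY L=BWOW
After move 3 (R): R=YYRG U=WGGG F=OOOY D=BBYR B=RRWB
After move 4 (F'): F=OYOO U=WGYR R=BYBG D=WWYR L=BGOG
Query 1: U[3] = R
Query 2: U[0] = W
Query 3: U[1] = G
Query 4: F[1] = Y

Answer: R W G Y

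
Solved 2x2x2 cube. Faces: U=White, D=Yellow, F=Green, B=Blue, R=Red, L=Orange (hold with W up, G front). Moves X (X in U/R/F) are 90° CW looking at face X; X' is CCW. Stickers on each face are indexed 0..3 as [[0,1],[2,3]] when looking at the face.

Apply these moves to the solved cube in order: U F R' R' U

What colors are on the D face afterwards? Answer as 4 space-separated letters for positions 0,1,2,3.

Answer: R W Y G

Derivation:
After move 1 (U): U=WWWW F=RRGG R=BBRR B=OOBB L=GGOO
After move 2 (F): F=GRGR U=WWOG R=WBWR D=RBYY L=GYOY
After move 3 (R'): R=BRWW U=WBOO F=GWGG D=RRYR B=YOBB
After move 4 (R'): R=RWBW U=WBOY F=GBGO D=RWYG B=RORB
After move 5 (U): U=OWYB F=RWGO R=ROBW B=GYRB L=GBOY
Query: D face = RWYG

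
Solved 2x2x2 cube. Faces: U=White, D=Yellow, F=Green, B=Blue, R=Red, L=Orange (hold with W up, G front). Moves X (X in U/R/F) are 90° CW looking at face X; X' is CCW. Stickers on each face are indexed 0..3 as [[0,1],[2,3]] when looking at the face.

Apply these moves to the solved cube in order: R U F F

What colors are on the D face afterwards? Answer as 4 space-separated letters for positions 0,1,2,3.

After move 1 (R): R=RRRR U=WGWG F=GYGY D=YBYB B=WBWB
After move 2 (U): U=WWGG F=RRGY R=WBRR B=OOWB L=GYOO
After move 3 (F): F=GRYR U=WWOY R=GBGR D=RWYB L=GYOB
After move 4 (F): F=YGRR U=WWBY R=OBYR D=GGYB L=GROW
Query: D face = GGYB

Answer: G G Y B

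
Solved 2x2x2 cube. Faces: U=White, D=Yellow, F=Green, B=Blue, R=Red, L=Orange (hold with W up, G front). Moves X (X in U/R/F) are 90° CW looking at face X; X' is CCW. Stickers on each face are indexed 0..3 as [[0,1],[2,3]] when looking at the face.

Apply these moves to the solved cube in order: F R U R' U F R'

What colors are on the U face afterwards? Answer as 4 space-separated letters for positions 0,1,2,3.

Answer: G B Y G

Derivation:
After move 1 (F): F=GGGG U=WWOO R=WRWR D=RRYY L=OYOY
After move 2 (R): R=WWRR U=WGOG F=GRGY D=RBYB B=OBWB
After move 3 (U): U=OWGG F=WWGY R=OBRR B=OYWB L=GROY
After move 4 (R'): R=BROR U=OWGO F=WWGG D=RWYY B=BYBB
After move 5 (U): U=GOOW F=BRGG R=BYOR B=GRBB L=WWOY
After move 6 (F): F=GBGR U=GOYW R=OYWR D=OBYY L=WROW
After move 7 (R'): R=YROW U=GBYG F=GOGW D=OBYR B=YRBB
Query: U face = GBYG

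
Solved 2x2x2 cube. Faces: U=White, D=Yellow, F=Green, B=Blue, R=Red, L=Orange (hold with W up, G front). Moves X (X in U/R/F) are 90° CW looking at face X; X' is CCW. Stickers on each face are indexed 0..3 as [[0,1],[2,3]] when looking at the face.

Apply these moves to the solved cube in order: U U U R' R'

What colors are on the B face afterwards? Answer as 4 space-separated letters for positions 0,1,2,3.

Answer: G R O B

Derivation:
After move 1 (U): U=WWWW F=RRGG R=BBRR B=OOBB L=GGOO
After move 2 (U): U=WWWW F=BBGG R=OORR B=GGBB L=RROO
After move 3 (U): U=WWWW F=OOGG R=GGRR B=RRBB L=BBOO
After move 4 (R'): R=GRGR U=WBWR F=OWGW D=YOYG B=YRYB
After move 5 (R'): R=RRGG U=WYWY F=OBGR D=YWYW B=GROB
Query: B face = GROB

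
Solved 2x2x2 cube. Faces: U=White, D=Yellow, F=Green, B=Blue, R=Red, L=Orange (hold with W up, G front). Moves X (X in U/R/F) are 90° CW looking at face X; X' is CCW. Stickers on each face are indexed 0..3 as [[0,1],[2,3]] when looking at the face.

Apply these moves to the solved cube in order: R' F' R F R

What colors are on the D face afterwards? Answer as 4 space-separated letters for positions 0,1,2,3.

Answer: R B Y R

Derivation:
After move 1 (R'): R=RRRR U=WBWB F=GWGW D=YGYG B=YBYB
After move 2 (F'): F=WWGG U=WBRR R=GRYR D=OOYG L=OBOW
After move 3 (R): R=YGRR U=WWRG F=WOGG D=OYYY B=RBBB
After move 4 (F): F=GWGO U=WWWB R=RGGR D=RYYY L=OOOY
After move 5 (R): R=GRRG U=WWWO F=GYGY D=RBYR B=BBWB
Query: D face = RBYR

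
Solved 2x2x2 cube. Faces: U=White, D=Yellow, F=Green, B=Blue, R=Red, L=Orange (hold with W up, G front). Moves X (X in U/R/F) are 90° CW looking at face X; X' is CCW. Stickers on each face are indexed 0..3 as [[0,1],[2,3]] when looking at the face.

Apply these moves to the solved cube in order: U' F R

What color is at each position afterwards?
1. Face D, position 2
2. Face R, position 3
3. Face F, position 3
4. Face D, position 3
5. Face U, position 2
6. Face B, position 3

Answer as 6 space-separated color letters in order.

Answer: Y G Y R O B

Derivation:
After move 1 (U'): U=WWWW F=OOGG R=GGRR B=RRBB L=BBOO
After move 2 (F): F=GOGO U=WWOB R=WGWR D=RGYY L=BYOY
After move 3 (R): R=WWRG U=WOOO F=GGGY D=RBYR B=BRWB
Query 1: D[2] = Y
Query 2: R[3] = G
Query 3: F[3] = Y
Query 4: D[3] = R
Query 5: U[2] = O
Query 6: B[3] = B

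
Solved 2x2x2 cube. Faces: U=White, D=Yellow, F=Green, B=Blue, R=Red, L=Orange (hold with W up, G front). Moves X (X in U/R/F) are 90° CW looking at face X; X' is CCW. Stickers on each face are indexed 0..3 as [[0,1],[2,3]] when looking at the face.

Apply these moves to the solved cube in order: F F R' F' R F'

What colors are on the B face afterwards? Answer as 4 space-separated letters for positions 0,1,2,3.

Answer: O B B B

Derivation:
After move 1 (F): F=GGGG U=WWOO R=WRWR D=RRYY L=OYOY
After move 2 (F): F=GGGG U=WWYY R=OROR D=WWYY L=OROR
After move 3 (R'): R=RROO U=WBYB F=GWGY D=WGYG B=YBWB
After move 4 (F'): F=WYGG U=WBRO R=GRWO D=RRYG L=OBOY
After move 5 (R): R=WGOR U=WYRG F=WRGG D=RWYY B=OBBB
After move 6 (F'): F=RGWG U=WYWO R=WGRR D=BYYY L=OGOR
Query: B face = OBBB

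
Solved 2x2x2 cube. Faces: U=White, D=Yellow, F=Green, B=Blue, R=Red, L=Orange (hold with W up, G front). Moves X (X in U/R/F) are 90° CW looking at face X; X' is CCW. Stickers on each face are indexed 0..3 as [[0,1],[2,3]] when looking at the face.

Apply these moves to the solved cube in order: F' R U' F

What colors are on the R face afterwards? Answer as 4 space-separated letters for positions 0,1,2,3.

After move 1 (F'): F=GGGG U=WWRR R=YRYR D=OOYY L=OWOW
After move 2 (R): R=YYRR U=WGRG F=GOGY D=OBYB B=RBWB
After move 3 (U'): U=GGWR F=OWGY R=GORR B=YYWB L=RBOW
After move 4 (F): F=GOYW U=GGWB R=WORR D=RGYB L=ROOB
Query: R face = WORR

Answer: W O R R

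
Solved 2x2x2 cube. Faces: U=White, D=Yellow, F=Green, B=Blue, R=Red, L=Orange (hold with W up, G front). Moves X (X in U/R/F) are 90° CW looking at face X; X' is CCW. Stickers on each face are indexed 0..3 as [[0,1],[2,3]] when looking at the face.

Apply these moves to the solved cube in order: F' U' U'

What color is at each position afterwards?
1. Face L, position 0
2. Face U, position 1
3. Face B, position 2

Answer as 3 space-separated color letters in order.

Answer: Y R B

Derivation:
After move 1 (F'): F=GGGG U=WWRR R=YRYR D=OOYY L=OWOW
After move 2 (U'): U=WRWR F=OWGG R=GGYR B=YRBB L=BBOW
After move 3 (U'): U=RRWW F=BBGG R=OWYR B=GGBB L=YROW
Query 1: L[0] = Y
Query 2: U[1] = R
Query 3: B[2] = B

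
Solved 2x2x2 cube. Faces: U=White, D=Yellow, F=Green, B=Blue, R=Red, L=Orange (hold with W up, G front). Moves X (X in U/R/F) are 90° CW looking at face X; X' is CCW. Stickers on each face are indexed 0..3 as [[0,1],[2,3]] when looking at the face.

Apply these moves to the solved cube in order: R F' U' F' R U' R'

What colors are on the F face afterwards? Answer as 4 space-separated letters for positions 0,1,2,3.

Answer: W G O Y

Derivation:
After move 1 (R): R=RRRR U=WGWG F=GYGY D=YBYB B=WBWB
After move 2 (F'): F=YYGG U=WGRR R=BRYR D=OOYB L=OGOW
After move 3 (U'): U=GRWR F=OGGG R=YYYR B=BRWB L=WBOW
After move 4 (F'): F=GGOG U=GRYY R=OYOR D=BWYB L=WROW
After move 5 (R): R=OORY U=GGYG F=GWOB D=BWYB B=YRRB
After move 6 (U'): U=GGGY F=WROB R=GWRY B=OORB L=YROW
After move 7 (R'): R=WYGR U=GRGO F=WGOY D=BRYB B=BOWB
Query: F face = WGOY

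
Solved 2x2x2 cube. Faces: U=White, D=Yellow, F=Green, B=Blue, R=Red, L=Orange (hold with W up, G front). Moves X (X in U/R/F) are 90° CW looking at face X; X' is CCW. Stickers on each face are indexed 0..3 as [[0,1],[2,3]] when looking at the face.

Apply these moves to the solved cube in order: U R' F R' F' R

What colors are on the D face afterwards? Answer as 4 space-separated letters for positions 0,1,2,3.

Answer: Y B Y G

Derivation:
After move 1 (U): U=WWWW F=RRGG R=BBRR B=OOBB L=GGOO
After move 2 (R'): R=BRBR U=WBWO F=RWGW D=YRYG B=YOYB
After move 3 (F): F=GRWW U=WBOG R=WROR D=BBYG L=GYOR
After move 4 (R'): R=RRWO U=WYOY F=GBWG D=BRYW B=GOBB
After move 5 (F'): F=BGGW U=WYRW R=RRBO D=YRYW L=GYOO
After move 6 (R): R=BROR U=WGRW F=BRGW D=YBYG B=WOYB
Query: D face = YBYG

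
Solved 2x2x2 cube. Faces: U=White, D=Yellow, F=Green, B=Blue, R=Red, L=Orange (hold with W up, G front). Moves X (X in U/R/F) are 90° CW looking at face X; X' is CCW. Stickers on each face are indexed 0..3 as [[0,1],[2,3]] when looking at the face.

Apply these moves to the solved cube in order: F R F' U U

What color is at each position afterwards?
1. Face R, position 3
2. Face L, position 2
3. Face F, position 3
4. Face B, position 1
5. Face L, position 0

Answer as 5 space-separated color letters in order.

Answer: R O G Y B

Derivation:
After move 1 (F): F=GGGG U=WWOO R=WRWR D=RRYY L=OYOY
After move 2 (R): R=WWRR U=WGOG F=GRGY D=RBYB B=OBWB
After move 3 (F'): F=RYGG U=WGWR R=BWRR D=YYYB L=OGOO
After move 4 (U): U=WWRG F=BWGG R=OBRR B=OGWB L=RYOO
After move 5 (U): U=RWGW F=OBGG R=OGRR B=RYWB L=BWOO
Query 1: R[3] = R
Query 2: L[2] = O
Query 3: F[3] = G
Query 4: B[1] = Y
Query 5: L[0] = B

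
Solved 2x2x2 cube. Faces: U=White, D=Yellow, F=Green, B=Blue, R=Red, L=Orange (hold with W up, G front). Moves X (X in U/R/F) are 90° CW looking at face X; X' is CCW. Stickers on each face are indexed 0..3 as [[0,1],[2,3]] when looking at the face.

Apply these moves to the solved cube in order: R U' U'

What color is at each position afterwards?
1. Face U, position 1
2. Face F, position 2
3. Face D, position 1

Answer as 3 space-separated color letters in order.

Answer: W G B

Derivation:
After move 1 (R): R=RRRR U=WGWG F=GYGY D=YBYB B=WBWB
After move 2 (U'): U=GGWW F=OOGY R=GYRR B=RRWB L=WBOO
After move 3 (U'): U=GWGW F=WBGY R=OORR B=GYWB L=RROO
Query 1: U[1] = W
Query 2: F[2] = G
Query 3: D[1] = B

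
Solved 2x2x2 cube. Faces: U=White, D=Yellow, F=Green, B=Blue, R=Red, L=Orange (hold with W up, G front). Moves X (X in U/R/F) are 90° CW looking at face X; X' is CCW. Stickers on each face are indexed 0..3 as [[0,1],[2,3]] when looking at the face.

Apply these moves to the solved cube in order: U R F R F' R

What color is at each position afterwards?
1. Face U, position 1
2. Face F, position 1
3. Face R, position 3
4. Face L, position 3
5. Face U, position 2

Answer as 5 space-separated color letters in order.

After move 1 (U): U=WWWW F=RRGG R=BBRR B=OOBB L=GGOO
After move 2 (R): R=RBRB U=WRWG F=RYGY D=YBYO B=WOWB
After move 3 (F): F=GRYY U=WROG R=WBGB D=RRYO L=GYOB
After move 4 (R): R=GWBB U=WROY F=GRYO D=RWYW B=GORB
After move 5 (F'): F=ROGY U=WRGB R=WWRB D=YBYW L=GYOO
After move 6 (R): R=RWBW U=WOGY F=RBGW D=YRYG B=BORB
Query 1: U[1] = O
Query 2: F[1] = B
Query 3: R[3] = W
Query 4: L[3] = O
Query 5: U[2] = G

Answer: O B W O G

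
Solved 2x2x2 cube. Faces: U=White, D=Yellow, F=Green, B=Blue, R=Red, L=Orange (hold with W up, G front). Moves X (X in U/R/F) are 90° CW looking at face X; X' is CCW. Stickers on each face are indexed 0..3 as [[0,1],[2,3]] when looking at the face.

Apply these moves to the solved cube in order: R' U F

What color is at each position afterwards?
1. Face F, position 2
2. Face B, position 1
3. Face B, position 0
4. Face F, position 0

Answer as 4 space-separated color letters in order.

After move 1 (R'): R=RRRR U=WBWB F=GWGW D=YGYG B=YBYB
After move 2 (U): U=WWBB F=RRGW R=YBRR B=OOYB L=GWOO
After move 3 (F): F=GRWR U=WWOW R=BBBR D=RYYG L=GYOG
Query 1: F[2] = W
Query 2: B[1] = O
Query 3: B[0] = O
Query 4: F[0] = G

Answer: W O O G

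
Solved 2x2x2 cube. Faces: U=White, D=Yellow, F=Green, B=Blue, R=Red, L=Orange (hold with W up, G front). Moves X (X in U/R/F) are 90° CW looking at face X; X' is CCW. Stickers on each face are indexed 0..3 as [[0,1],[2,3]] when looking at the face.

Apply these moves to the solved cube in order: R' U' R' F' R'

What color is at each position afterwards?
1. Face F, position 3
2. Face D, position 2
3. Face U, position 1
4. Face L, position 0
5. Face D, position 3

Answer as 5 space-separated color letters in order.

After move 1 (R'): R=RRRR U=WBWB F=GWGW D=YGYG B=YBYB
After move 2 (U'): U=BBWW F=OOGW R=GWRR B=RRYB L=YBOO
After move 3 (R'): R=WRGR U=BYWR F=OBGW D=YOYW B=GRGB
After move 4 (F'): F=BWOG U=BYWG R=ORYR D=BOYW L=YROW
After move 5 (R'): R=RROY U=BGWG F=BYOG D=BWYG B=WROB
Query 1: F[3] = G
Query 2: D[2] = Y
Query 3: U[1] = G
Query 4: L[0] = Y
Query 5: D[3] = G

Answer: G Y G Y G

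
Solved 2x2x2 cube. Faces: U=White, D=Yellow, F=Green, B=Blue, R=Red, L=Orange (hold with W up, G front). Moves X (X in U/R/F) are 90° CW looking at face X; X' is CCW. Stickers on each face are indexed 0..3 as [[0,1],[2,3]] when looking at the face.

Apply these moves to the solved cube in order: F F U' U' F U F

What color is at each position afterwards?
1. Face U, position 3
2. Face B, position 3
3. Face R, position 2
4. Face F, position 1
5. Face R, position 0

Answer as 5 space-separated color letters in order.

After move 1 (F): F=GGGG U=WWOO R=WRWR D=RRYY L=OYOY
After move 2 (F): F=GGGG U=WWYY R=OROR D=WWYY L=OROR
After move 3 (U'): U=WYWY F=ORGG R=GGOR B=ORBB L=BBOR
After move 4 (U'): U=YYWW F=BBGG R=OROR B=GGBB L=OROR
After move 5 (F): F=GBGB U=YYRR R=WRWR D=OOYY L=OWOW
After move 6 (U): U=RYRY F=WRGB R=GGWR B=OWBB L=GBOW
After move 7 (F): F=GWBR U=RYWB R=RGYR D=WGYY L=GOOO
Query 1: U[3] = B
Query 2: B[3] = B
Query 3: R[2] = Y
Query 4: F[1] = W
Query 5: R[0] = R

Answer: B B Y W R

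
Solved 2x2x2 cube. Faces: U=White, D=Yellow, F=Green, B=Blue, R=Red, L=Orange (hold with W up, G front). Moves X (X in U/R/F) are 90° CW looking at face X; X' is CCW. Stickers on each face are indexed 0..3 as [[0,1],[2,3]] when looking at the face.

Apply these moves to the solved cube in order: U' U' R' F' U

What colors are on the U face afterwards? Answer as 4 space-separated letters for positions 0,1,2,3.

After move 1 (U'): U=WWWW F=OOGG R=GGRR B=RRBB L=BBOO
After move 2 (U'): U=WWWW F=BBGG R=OORR B=GGBB L=RROO
After move 3 (R'): R=OROR U=WBWG F=BWGW D=YBYG B=YGYB
After move 4 (F'): F=WWBG U=WBOO R=BRYR D=ROYG L=RGOW
After move 5 (U): U=OWOB F=BRBG R=YGYR B=RGYB L=WWOW
Query: U face = OWOB

Answer: O W O B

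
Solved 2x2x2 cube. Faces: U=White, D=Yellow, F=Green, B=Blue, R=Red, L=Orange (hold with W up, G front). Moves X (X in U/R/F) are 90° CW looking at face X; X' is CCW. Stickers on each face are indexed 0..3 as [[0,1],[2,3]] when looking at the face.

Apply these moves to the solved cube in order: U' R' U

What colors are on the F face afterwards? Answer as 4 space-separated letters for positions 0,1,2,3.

Answer: G R G W

Derivation:
After move 1 (U'): U=WWWW F=OOGG R=GGRR B=RRBB L=BBOO
After move 2 (R'): R=GRGR U=WBWR F=OWGW D=YOYG B=YRYB
After move 3 (U): U=WWRB F=GRGW R=YRGR B=BBYB L=OWOO
Query: F face = GRGW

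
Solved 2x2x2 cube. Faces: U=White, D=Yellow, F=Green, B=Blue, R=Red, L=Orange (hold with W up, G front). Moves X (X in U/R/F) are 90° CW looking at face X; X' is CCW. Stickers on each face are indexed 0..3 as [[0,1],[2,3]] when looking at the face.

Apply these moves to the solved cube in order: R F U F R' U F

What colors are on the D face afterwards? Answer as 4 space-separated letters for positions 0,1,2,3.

After move 1 (R): R=RRRR U=WGWG F=GYGY D=YBYB B=WBWB
After move 2 (F): F=GGYY U=WGOO R=WRGR D=RRYB L=OYOB
After move 3 (U): U=OWOG F=WRYY R=WBGR B=OYWB L=GGOB
After move 4 (F): F=YWYR U=OWBG R=OBGR D=GWYB L=GROR
After move 5 (R'): R=BROG U=OWBO F=YWYG D=GWYR B=BYWB
After move 6 (U): U=BOOW F=BRYG R=BYOG B=GRWB L=YWOR
After move 7 (F): F=YBGR U=BORW R=OYWG D=OBYR L=YGOW
Query: D face = OBYR

Answer: O B Y R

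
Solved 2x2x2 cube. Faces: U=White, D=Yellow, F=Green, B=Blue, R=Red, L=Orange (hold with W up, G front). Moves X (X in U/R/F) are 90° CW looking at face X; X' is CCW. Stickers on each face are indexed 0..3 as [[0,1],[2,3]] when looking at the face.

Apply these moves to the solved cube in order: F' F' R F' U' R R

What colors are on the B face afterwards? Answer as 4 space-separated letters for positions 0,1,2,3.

Answer: G O G B

Derivation:
After move 1 (F'): F=GGGG U=WWRR R=YRYR D=OOYY L=OWOW
After move 2 (F'): F=GGGG U=WWYY R=OROR D=WWYY L=OROR
After move 3 (R): R=OORR U=WGYG F=GWGY D=WBYB B=YBWB
After move 4 (F'): F=WYGG U=WGOR R=BOWR D=RRYB L=OGOY
After move 5 (U'): U=GRWO F=OGGG R=WYWR B=BOWB L=YBOY
After move 6 (R): R=WWRY U=GGWG F=ORGB D=RWYB B=OORB
After move 7 (R): R=RWYW U=GRWB F=OWGB D=RRYO B=GOGB
Query: B face = GOGB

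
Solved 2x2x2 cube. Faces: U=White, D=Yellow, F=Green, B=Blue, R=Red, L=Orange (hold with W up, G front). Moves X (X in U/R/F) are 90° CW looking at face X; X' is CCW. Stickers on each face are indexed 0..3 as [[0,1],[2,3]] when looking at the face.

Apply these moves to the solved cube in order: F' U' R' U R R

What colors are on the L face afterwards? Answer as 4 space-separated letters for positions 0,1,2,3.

Answer: O R O W

Derivation:
After move 1 (F'): F=GGGG U=WWRR R=YRYR D=OOYY L=OWOW
After move 2 (U'): U=WRWR F=OWGG R=GGYR B=YRBB L=BBOW
After move 3 (R'): R=GRGY U=WBWY F=ORGR D=OWYG B=YROB
After move 4 (U): U=WWYB F=GRGR R=YRGY B=BBOB L=OROW
After move 5 (R): R=GYYR U=WRYR F=GWGG D=OOYB B=BBWB
After move 6 (R): R=YGRY U=WWYG F=GOGB D=OWYB B=RBRB
Query: L face = OROW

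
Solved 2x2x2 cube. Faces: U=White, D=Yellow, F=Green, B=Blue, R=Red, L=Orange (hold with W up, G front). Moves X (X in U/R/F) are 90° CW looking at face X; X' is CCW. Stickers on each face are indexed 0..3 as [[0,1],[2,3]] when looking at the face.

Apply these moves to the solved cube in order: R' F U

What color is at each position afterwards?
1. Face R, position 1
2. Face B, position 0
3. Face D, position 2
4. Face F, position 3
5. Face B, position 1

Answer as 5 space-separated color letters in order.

Answer: B O Y W Y

Derivation:
After move 1 (R'): R=RRRR U=WBWB F=GWGW D=YGYG B=YBYB
After move 2 (F): F=GGWW U=WBOO R=WRBR D=RRYG L=OYOG
After move 3 (U): U=OWOB F=WRWW R=YBBR B=OYYB L=GGOG
Query 1: R[1] = B
Query 2: B[0] = O
Query 3: D[2] = Y
Query 4: F[3] = W
Query 5: B[1] = Y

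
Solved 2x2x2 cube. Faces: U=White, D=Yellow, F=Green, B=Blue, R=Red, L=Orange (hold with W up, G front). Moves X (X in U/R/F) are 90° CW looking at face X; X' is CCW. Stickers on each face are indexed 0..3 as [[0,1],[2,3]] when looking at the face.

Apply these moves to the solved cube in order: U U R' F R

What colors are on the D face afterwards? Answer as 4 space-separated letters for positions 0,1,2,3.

Answer: O Y Y Y

Derivation:
After move 1 (U): U=WWWW F=RRGG R=BBRR B=OOBB L=GGOO
After move 2 (U): U=WWWW F=BBGG R=OORR B=GGBB L=RROO
After move 3 (R'): R=OROR U=WBWG F=BWGW D=YBYG B=YGYB
After move 4 (F): F=GBWW U=WBOR R=WRGR D=OOYG L=RYOB
After move 5 (R): R=GWRR U=WBOW F=GOWG D=OYYY B=RGBB
Query: D face = OYYY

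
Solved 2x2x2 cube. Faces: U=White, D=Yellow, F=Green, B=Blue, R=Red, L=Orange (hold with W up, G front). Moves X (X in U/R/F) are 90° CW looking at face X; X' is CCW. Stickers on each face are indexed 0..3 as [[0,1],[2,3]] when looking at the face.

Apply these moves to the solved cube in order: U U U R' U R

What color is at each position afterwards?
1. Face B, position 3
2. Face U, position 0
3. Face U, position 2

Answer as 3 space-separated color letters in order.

After move 1 (U): U=WWWW F=RRGG R=BBRR B=OOBB L=GGOO
After move 2 (U): U=WWWW F=BBGG R=OORR B=GGBB L=RROO
After move 3 (U): U=WWWW F=OOGG R=GGRR B=RRBB L=BBOO
After move 4 (R'): R=GRGR U=WBWR F=OWGW D=YOYG B=YRYB
After move 5 (U): U=WWRB F=GRGW R=YRGR B=BBYB L=OWOO
After move 6 (R): R=GYRR U=WRRW F=GOGG D=YYYB B=BBWB
Query 1: B[3] = B
Query 2: U[0] = W
Query 3: U[2] = R

Answer: B W R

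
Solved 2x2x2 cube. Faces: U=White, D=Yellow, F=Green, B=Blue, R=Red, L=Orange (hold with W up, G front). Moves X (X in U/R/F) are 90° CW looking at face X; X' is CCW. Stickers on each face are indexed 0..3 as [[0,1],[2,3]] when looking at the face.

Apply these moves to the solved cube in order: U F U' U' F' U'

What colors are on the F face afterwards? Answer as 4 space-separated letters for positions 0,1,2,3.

Answer: W W O G

Derivation:
After move 1 (U): U=WWWW F=RRGG R=BBRR B=OOBB L=GGOO
After move 2 (F): F=GRGR U=WWOG R=WBWR D=RBYY L=GYOY
After move 3 (U'): U=WGWO F=GYGR R=GRWR B=WBBB L=OOOY
After move 4 (U'): U=GOWW F=OOGR R=GYWR B=GRBB L=WBOY
After move 5 (F'): F=OROG U=GOGW R=BYRR D=BYYY L=WWOW
After move 6 (U'): U=OWGG F=WWOG R=ORRR B=BYBB L=GROW
Query: F face = WWOG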